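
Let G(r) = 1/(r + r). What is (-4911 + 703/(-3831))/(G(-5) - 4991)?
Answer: 1436240/1459611 ≈ 0.98399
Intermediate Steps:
G(r) = 1/(2*r)
(-4911 + 703/(-3831))/(G(-5) - 4991) = (-4911 + 703/(-3831))/((½)/(-5) - 4991) = (-4911 + 703*(-1/3831))/((½)*(-⅕) - 4991) = (-4911 - 703/3831)/(-⅒ - 4991) = -18814744/(3831*(-49911/10)) = -18814744/3831*(-10/49911) = 1436240/1459611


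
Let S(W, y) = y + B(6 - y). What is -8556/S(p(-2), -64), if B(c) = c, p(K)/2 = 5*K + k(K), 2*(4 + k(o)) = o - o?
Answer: -1426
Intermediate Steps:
k(o) = -4 (k(o) = -4 + (o - o)/2 = -4 + (½)*0 = -4 + 0 = -4)
p(K) = -8 + 10*K (p(K) = 2*(5*K - 4) = 2*(-4 + 5*K) = -8 + 10*K)
S(W, y) = 6 (S(W, y) = y + (6 - y) = 6)
-8556/S(p(-2), -64) = -8556/6 = -8556*⅙ = -1426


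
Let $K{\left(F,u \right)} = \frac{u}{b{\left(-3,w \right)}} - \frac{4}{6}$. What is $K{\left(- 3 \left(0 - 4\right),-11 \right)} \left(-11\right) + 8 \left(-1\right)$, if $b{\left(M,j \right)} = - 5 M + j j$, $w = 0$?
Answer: $\frac{37}{5} \approx 7.4$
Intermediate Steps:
$b{\left(M,j \right)} = j^{2} - 5 M$ ($b{\left(M,j \right)} = - 5 M + j^{2} = j^{2} - 5 M$)
$K{\left(F,u \right)} = - \frac{2}{3} + \frac{u}{15}$ ($K{\left(F,u \right)} = \frac{u}{0^{2} - -15} - \frac{4}{6} = \frac{u}{0 + 15} - \frac{2}{3} = \frac{u}{15} - \frac{2}{3} = - \frac{2}{3} + \frac{u}{15}$)
$K{\left(- 3 \left(0 - 4\right),-11 \right)} \left(-11\right) + 8 \left(-1\right) = \left(- \frac{2}{3} + \frac{1}{15} \left(-11\right)\right) \left(-11\right) + 8 \left(-1\right) = \left(- \frac{2}{3} - \frac{11}{15}\right) \left(-11\right) - 8 = \left(- \frac{7}{5}\right) \left(-11\right) - 8 = \frac{77}{5} - 8 = \frac{37}{5}$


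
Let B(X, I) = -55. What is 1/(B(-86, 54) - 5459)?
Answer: -1/5514 ≈ -0.00018136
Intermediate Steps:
1/(B(-86, 54) - 5459) = 1/(-55 - 5459) = 1/(-5514) = -1/5514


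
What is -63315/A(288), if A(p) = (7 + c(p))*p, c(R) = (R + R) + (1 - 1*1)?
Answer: -7035/18656 ≈ -0.37709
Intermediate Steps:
c(R) = 2*R (c(R) = 2*R + (1 - 1) = 2*R + 0 = 2*R)
A(p) = p*(7 + 2*p) (A(p) = (7 + 2*p)*p = p*(7 + 2*p))
-63315/A(288) = -63315*1/(288*(7 + 2*288)) = -63315*1/(288*(7 + 576)) = -63315/(288*583) = -63315/167904 = -63315*1/167904 = -7035/18656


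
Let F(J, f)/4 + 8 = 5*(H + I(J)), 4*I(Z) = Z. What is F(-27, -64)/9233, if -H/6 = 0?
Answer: -167/9233 ≈ -0.018087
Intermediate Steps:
H = 0 (H = -6*0 = 0)
I(Z) = Z/4
F(J, f) = -32 + 5*J (F(J, f) = -32 + 4*(5*(0 + J/4)) = -32 + 4*(5*(J/4)) = -32 + 4*(5*J/4) = -32 + 5*J)
F(-27, -64)/9233 = (-32 + 5*(-27))/9233 = (-32 - 135)*(1/9233) = -167*1/9233 = -167/9233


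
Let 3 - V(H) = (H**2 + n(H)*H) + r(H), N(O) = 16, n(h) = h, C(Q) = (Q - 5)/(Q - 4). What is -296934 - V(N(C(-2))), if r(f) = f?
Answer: -296409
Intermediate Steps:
C(Q) = (-5 + Q)/(-4 + Q)
V(H) = 3 - H - 2*H**2 (V(H) = 3 - ((H**2 + H*H) + H) = 3 - ((H**2 + H**2) + H) = 3 - (2*H**2 + H) = 3 - (H + 2*H**2) = 3 + (-H - 2*H**2) = 3 - H - 2*H**2)
-296934 - V(N(C(-2))) = -296934 - (3 - 1*16 - 2*16**2) = -296934 - (3 - 16 - 2*256) = -296934 - (3 - 16 - 512) = -296934 - 1*(-525) = -296934 + 525 = -296409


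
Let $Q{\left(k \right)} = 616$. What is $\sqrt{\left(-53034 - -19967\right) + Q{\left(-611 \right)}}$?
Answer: $i \sqrt{32451} \approx 180.14 i$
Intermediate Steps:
$\sqrt{\left(-53034 - -19967\right) + Q{\left(-611 \right)}} = \sqrt{\left(-53034 - -19967\right) + 616} = \sqrt{\left(-53034 + 19967\right) + 616} = \sqrt{-33067 + 616} = \sqrt{-32451} = i \sqrt{32451}$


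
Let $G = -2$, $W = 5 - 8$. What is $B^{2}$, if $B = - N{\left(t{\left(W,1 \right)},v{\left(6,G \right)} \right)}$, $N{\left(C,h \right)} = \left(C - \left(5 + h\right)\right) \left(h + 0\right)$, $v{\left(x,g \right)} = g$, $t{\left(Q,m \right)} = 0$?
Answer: $36$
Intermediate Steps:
$W = -3$ ($W = 5 - 8 = -3$)
$N{\left(C,h \right)} = h \left(-5 + C - h\right)$ ($N{\left(C,h \right)} = \left(-5 + C - h\right) h = h \left(-5 + C - h\right)$)
$B = -6$ ($B = - \left(-2\right) \left(-5 + 0 - -2\right) = - \left(-2\right) \left(-5 + 0 + 2\right) = - \left(-2\right) \left(-3\right) = \left(-1\right) 6 = -6$)
$B^{2} = \left(-6\right)^{2} = 36$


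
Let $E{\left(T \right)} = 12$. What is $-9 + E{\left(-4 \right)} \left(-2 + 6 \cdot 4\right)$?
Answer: $255$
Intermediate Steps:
$-9 + E{\left(-4 \right)} \left(-2 + 6 \cdot 4\right) = -9 + 12 \left(-2 + 6 \cdot 4\right) = -9 + 12 \left(-2 + 24\right) = -9 + 12 \cdot 22 = -9 + 264 = 255$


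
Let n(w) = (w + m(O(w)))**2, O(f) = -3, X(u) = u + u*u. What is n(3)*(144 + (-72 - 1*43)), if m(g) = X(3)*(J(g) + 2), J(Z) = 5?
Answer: 219501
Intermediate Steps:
X(u) = u + u**2
m(g) = 84 (m(g) = (3*(1 + 3))*(5 + 2) = (3*4)*7 = 12*7 = 84)
n(w) = (84 + w)**2 (n(w) = (w + 84)**2 = (84 + w)**2)
n(3)*(144 + (-72 - 1*43)) = (84 + 3)**2*(144 + (-72 - 1*43)) = 87**2*(144 + (-72 - 43)) = 7569*(144 - 115) = 7569*29 = 219501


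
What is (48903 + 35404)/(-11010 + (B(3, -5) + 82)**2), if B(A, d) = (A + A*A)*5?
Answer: 84307/9154 ≈ 9.2099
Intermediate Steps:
B(A, d) = 5*A + 5*A**2 (B(A, d) = (A + A**2)*5 = 5*A + 5*A**2)
(48903 + 35404)/(-11010 + (B(3, -5) + 82)**2) = (48903 + 35404)/(-11010 + (5*3*(1 + 3) + 82)**2) = 84307/(-11010 + (5*3*4 + 82)**2) = 84307/(-11010 + (60 + 82)**2) = 84307/(-11010 + 142**2) = 84307/(-11010 + 20164) = 84307/9154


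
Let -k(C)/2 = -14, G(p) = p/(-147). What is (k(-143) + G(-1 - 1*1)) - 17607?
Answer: -2584111/147 ≈ -17579.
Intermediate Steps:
G(p) = -p/147 (G(p) = p*(-1/147) = -p/147)
k(C) = 28 (k(C) = -2*(-14) = 28)
(k(-143) + G(-1 - 1*1)) - 17607 = (28 - (-1 - 1*1)/147) - 17607 = (28 - (-1 - 1)/147) - 17607 = (28 - 1/147*(-2)) - 17607 = (28 + 2/147) - 17607 = 4118/147 - 17607 = -2584111/147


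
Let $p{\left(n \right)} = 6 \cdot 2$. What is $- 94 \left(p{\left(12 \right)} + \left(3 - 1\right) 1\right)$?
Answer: $-1316$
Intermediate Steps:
$p{\left(n \right)} = 12$
$- 94 \left(p{\left(12 \right)} + \left(3 - 1\right) 1\right) = - 94 \left(12 + \left(3 - 1\right) 1\right) = - 94 \left(12 + 2 \cdot 1\right) = - 94 \left(12 + 2\right) = \left(-94\right) 14 = -1316$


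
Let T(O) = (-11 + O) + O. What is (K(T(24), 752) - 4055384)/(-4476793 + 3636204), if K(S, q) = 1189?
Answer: 4054195/840589 ≈ 4.8230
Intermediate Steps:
T(O) = -11 + 2*O
(K(T(24), 752) - 4055384)/(-4476793 + 3636204) = (1189 - 4055384)/(-4476793 + 3636204) = -4054195/(-840589) = -4054195*(-1/840589) = 4054195/840589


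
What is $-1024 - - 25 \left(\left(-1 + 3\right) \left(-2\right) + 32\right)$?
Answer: $-324$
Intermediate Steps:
$-1024 - - 25 \left(\left(-1 + 3\right) \left(-2\right) + 32\right) = -1024 - - 25 \left(2 \left(-2\right) + 32\right) = -1024 - - 25 \left(-4 + 32\right) = -1024 - \left(-25\right) 28 = -1024 - -700 = -1024 + 700 = -324$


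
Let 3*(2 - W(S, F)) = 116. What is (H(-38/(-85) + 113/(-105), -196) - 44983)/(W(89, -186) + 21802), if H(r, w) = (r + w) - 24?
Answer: -40344239/19425560 ≈ -2.0769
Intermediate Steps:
W(S, F) = -110/3 (W(S, F) = 2 - 1/3*116 = 2 - 116/3 = -110/3)
H(r, w) = -24 + r + w
(H(-38/(-85) + 113/(-105), -196) - 44983)/(W(89, -186) + 21802) = ((-24 + (-38/(-85) + 113/(-105)) - 196) - 44983)/(-110/3 + 21802) = ((-24 + (-38*(-1/85) + 113*(-1/105)) - 196) - 44983)/(65296/3) = ((-24 + (38/85 - 113/105) - 196) - 44983)*(3/65296) = ((-24 - 1123/1785 - 196) - 44983)*(3/65296) = (-393823/1785 - 44983)*(3/65296) = -80688478/1785*3/65296 = -40344239/19425560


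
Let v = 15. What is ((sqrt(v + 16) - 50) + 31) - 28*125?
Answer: -3519 + sqrt(31) ≈ -3513.4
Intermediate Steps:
((sqrt(v + 16) - 50) + 31) - 28*125 = ((sqrt(15 + 16) - 50) + 31) - 28*125 = ((sqrt(31) - 50) + 31) - 3500 = ((-50 + sqrt(31)) + 31) - 3500 = (-19 + sqrt(31)) - 3500 = -3519 + sqrt(31)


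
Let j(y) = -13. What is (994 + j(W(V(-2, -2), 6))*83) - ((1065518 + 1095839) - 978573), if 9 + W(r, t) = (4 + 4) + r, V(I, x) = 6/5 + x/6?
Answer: -1182869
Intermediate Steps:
V(I, x) = 6/5 + x/6 (V(I, x) = 6*(⅕) + x*(⅙) = 6/5 + x/6)
W(r, t) = -1 + r (W(r, t) = -9 + ((4 + 4) + r) = -9 + (8 + r) = -1 + r)
(994 + j(W(V(-2, -2), 6))*83) - ((1065518 + 1095839) - 978573) = (994 - 13*83) - ((1065518 + 1095839) - 978573) = (994 - 1079) - (2161357 - 978573) = -85 - 1*1182784 = -85 - 1182784 = -1182869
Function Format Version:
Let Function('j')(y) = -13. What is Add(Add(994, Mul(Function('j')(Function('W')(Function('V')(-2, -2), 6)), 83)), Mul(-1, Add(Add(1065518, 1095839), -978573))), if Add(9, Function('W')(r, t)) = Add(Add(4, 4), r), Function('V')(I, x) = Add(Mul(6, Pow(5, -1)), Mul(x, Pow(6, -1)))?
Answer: -1182869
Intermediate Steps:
Function('V')(I, x) = Add(Rational(6, 5), Mul(Rational(1, 6), x)) (Function('V')(I, x) = Add(Mul(6, Rational(1, 5)), Mul(x, Rational(1, 6))) = Add(Rational(6, 5), Mul(Rational(1, 6), x)))
Function('W')(r, t) = Add(-1, r) (Function('W')(r, t) = Add(-9, Add(Add(4, 4), r)) = Add(-9, Add(8, r)) = Add(-1, r))
Add(Add(994, Mul(Function('j')(Function('W')(Function('V')(-2, -2), 6)), 83)), Mul(-1, Add(Add(1065518, 1095839), -978573))) = Add(Add(994, Mul(-13, 83)), Mul(-1, Add(Add(1065518, 1095839), -978573))) = Add(Add(994, -1079), Mul(-1, Add(2161357, -978573))) = Add(-85, Mul(-1, 1182784)) = Add(-85, -1182784) = -1182869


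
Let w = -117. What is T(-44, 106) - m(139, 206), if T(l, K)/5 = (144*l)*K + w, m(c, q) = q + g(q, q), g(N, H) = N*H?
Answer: -3401307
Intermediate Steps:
g(N, H) = H*N
m(c, q) = q + q**2 (m(c, q) = q + q*q = q + q**2)
T(l, K) = -585 + 720*K*l (T(l, K) = 5*((144*l)*K - 117) = 5*(144*K*l - 117) = 5*(-117 + 144*K*l) = -585 + 720*K*l)
T(-44, 106) - m(139, 206) = (-585 + 720*106*(-44)) - 206*(1 + 206) = (-585 - 3358080) - 206*207 = -3358665 - 1*42642 = -3358665 - 42642 = -3401307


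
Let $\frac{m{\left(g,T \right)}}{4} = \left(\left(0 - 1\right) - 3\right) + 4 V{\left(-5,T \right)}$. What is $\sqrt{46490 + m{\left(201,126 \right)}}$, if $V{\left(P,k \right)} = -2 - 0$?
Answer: $\sqrt{46442} \approx 215.5$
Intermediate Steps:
$V{\left(P,k \right)} = -2$ ($V{\left(P,k \right)} = -2 + 0 = -2$)
$m{\left(g,T \right)} = -48$ ($m{\left(g,T \right)} = 4 \left(\left(\left(0 - 1\right) - 3\right) + 4 \left(-2\right)\right) = 4 \left(\left(-1 - 3\right) - 8\right) = 4 \left(-4 - 8\right) = 4 \left(-12\right) = -48$)
$\sqrt{46490 + m{\left(201,126 \right)}} = \sqrt{46490 - 48} = \sqrt{46442}$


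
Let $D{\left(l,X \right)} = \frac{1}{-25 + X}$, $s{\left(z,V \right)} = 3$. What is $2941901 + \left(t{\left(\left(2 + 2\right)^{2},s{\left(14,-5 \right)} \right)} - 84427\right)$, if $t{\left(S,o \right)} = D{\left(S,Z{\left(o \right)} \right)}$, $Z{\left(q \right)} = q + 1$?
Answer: $\frac{60006953}{21} \approx 2.8575 \cdot 10^{6}$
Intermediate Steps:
$Z{\left(q \right)} = 1 + q$
$t{\left(S,o \right)} = \frac{1}{-24 + o}$ ($t{\left(S,o \right)} = \frac{1}{-25 + \left(1 + o\right)} = \frac{1}{-24 + o}$)
$2941901 + \left(t{\left(\left(2 + 2\right)^{2},s{\left(14,-5 \right)} \right)} - 84427\right) = 2941901 - \left(84427 - \frac{1}{-24 + 3}\right) = 2941901 - \left(84427 - \frac{1}{-21}\right) = 2941901 - \frac{1772968}{21} = \frac{60006953}{21}$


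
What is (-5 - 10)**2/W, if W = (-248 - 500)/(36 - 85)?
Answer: 11025/748 ≈ 14.739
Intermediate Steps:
W = 748/49 (W = -748/(-49) = -748*(-1/49) = 748/49 ≈ 15.265)
(-5 - 10)**2/W = (-5 - 10)**2/(748/49) = (-15)**2*(49/748) = 225*(49/748) = 11025/748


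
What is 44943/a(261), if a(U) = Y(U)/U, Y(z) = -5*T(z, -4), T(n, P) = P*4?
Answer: 11730123/80 ≈ 1.4663e+5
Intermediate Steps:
T(n, P) = 4*P
Y(z) = 80 (Y(z) = -20*(-4) = -5*(-16) = 80)
a(U) = 80/U
44943/a(261) = 44943/((80/261)) = 44943/((80*(1/261))) = 44943/(80/261) = 44943*(261/80) = 11730123/80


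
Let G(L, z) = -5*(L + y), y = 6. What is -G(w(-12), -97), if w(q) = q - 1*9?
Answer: -75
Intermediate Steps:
w(q) = -9 + q (w(q) = q - 9 = -9 + q)
G(L, z) = -30 - 5*L (G(L, z) = -5*(L + 6) = -5*(6 + L) = -30 - 5*L)
-G(w(-12), -97) = -(-30 - 5*(-9 - 12)) = -(-30 - 5*(-21)) = -(-30 + 105) = -1*75 = -75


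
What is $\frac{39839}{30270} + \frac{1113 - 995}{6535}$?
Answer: $\frac{10556789}{7912578} \approx 1.3342$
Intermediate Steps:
$\frac{39839}{30270} + \frac{1113 - 995}{6535} = 39839 \cdot \frac{1}{30270} + 118 \cdot \frac{1}{6535} = \frac{39839}{30270} + \frac{118}{6535} = \frac{10556789}{7912578}$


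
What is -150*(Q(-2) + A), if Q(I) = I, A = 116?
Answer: -17100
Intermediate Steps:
-150*(Q(-2) + A) = -150*(-2 + 116) = -150*114 = -17100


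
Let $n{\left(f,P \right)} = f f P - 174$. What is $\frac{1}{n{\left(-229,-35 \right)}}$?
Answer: $- \frac{1}{1835609} \approx -5.4478 \cdot 10^{-7}$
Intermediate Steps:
$n{\left(f,P \right)} = -174 + P f^{2}$ ($n{\left(f,P \right)} = f^{2} P - 174 = P f^{2} - 174 = -174 + P f^{2}$)
$\frac{1}{n{\left(-229,-35 \right)}} = \frac{1}{-174 - 35 \left(-229\right)^{2}} = \frac{1}{-174 - 1835435} = \frac{1}{-1835609} = - \frac{1}{1835609}$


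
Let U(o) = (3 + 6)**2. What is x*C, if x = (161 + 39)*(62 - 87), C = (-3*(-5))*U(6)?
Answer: -6075000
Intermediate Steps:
U(o) = 81 (U(o) = 9**2 = 81)
C = 1215 (C = -3*(-5)*81 = 15*81 = 1215)
x = -5000 (x = 200*(-25) = -5000)
x*C = -5000*1215 = -6075000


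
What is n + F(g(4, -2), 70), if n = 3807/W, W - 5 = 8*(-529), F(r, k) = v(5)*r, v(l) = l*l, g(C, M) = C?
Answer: 139631/1409 ≈ 99.099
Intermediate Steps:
v(l) = l²
F(r, k) = 25*r (F(r, k) = 5²*r = 25*r)
W = -4227 (W = 5 + 8*(-529) = 5 - 4232 = -4227)
n = -1269/1409 (n = 3807/(-4227) = 3807*(-1/4227) = -1269/1409 ≈ -0.90064)
n + F(g(4, -2), 70) = -1269/1409 + 25*4 = -1269/1409 + 100 = 139631/1409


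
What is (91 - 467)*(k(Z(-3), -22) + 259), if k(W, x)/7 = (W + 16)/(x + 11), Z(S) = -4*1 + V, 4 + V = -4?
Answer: -1060696/11 ≈ -96427.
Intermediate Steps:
V = -8 (V = -4 - 4 = -8)
Z(S) = -12 (Z(S) = -4*1 - 8 = -4 - 8 = -12)
k(W, x) = 7*(16 + W)/(11 + x) (k(W, x) = 7*((W + 16)/(x + 11)) = 7*((16 + W)/(11 + x)) = 7*(16 + W)/(11 + x))
(91 - 467)*(k(Z(-3), -22) + 259) = (91 - 467)*(7*(16 - 12)/(11 - 22) + 259) = -376*(7*4/(-11) + 259) = -376*(7*(-1/11)*4 + 259) = -376*(-28/11 + 259) = -376*2821/11 = -1060696/11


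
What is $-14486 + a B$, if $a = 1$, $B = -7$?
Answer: $-14493$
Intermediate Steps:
$-14486 + a B = -14486 + 1 \left(-7\right) = -14486 - 7 = -14493$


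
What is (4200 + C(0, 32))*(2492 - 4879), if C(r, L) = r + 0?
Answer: -10025400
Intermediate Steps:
C(r, L) = r
(4200 + C(0, 32))*(2492 - 4879) = (4200 + 0)*(2492 - 4879) = 4200*(-2387) = -10025400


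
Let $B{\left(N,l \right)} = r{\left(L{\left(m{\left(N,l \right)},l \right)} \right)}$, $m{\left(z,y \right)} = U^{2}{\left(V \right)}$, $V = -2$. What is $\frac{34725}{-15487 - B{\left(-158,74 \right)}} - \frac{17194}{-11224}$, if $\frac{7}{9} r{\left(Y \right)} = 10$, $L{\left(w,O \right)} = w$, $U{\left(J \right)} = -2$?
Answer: $- \frac{431370997}{608896388} \approx -0.70845$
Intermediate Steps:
$m{\left(z,y \right)} = 4$ ($m{\left(z,y \right)} = \left(-2\right)^{2} = 4$)
$r{\left(Y \right)} = \frac{90}{7}$ ($r{\left(Y \right)} = \frac{9}{7} \cdot 10 = \frac{90}{7}$)
$B{\left(N,l \right)} = \frac{90}{7}$
$\frac{34725}{-15487 - B{\left(-158,74 \right)}} - \frac{17194}{-11224} = \frac{34725}{-15487 - \frac{90}{7}} - \frac{17194}{-11224} = \frac{34725}{-15487 - \frac{90}{7}} - - \frac{8597}{5612} = \frac{34725}{- \frac{108499}{7}} + \frac{8597}{5612} = 34725 \left(- \frac{7}{108499}\right) + \frac{8597}{5612} = - \frac{243075}{108499} + \frac{8597}{5612} = - \frac{431370997}{608896388}$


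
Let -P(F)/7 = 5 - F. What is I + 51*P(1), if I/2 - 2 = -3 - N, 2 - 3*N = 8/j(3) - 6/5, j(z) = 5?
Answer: -21466/15 ≈ -1431.1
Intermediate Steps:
N = 8/15 (N = ⅔ - (8/5 - 6/5)/3 = ⅔ - ⅓*⅖ = ⅔ - 2/15 = 8/15 ≈ 0.53333)
P(F) = -35 + 7*F (P(F) = -7*(5 - F) = -35 + 7*F)
I = -46/15 (I = 4 + 2*(-3 - 1*8/15) = 4 + 2*(-3 - 8/15) = 4 + 2*(-53/15) = 4 - 106/15 = -46/15 ≈ -3.0667)
I + 51*P(1) = -46/15 + 51*(-35 + 7*1) = -46/15 + 51*(-35 + 7) = -46/15 + 51*(-28) = -46/15 - 1428 = -21466/15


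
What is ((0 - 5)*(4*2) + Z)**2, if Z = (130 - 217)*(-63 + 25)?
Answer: 10666756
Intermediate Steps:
Z = 3306 (Z = -87*(-38) = 3306)
((0 - 5)*(4*2) + Z)**2 = ((0 - 5)*(4*2) + 3306)**2 = (-5*8 + 3306)**2 = (-40 + 3306)**2 = 3266**2 = 10666756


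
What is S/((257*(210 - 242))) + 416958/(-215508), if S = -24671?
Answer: 157311273/147694816 ≈ 1.0651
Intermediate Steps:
S/((257*(210 - 242))) + 416958/(-215508) = -24671*1/(257*(210 - 242)) + 416958/(-215508) = -24671/(257*(-32)) + 416958*(-1/215508) = -24671/(-8224) - 69493/35918 = -24671*(-1/8224) - 69493/35918 = 24671/8224 - 69493/35918 = 157311273/147694816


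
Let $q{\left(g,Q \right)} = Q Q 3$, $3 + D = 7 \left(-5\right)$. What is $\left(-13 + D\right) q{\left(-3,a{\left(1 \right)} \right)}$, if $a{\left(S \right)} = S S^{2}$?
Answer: $-153$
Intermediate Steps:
$a{\left(S \right)} = S^{3}$
$D = -38$ ($D = -3 + 7 \left(-5\right) = -3 - 35 = -38$)
$q{\left(g,Q \right)} = 3 Q^{2}$ ($q{\left(g,Q \right)} = Q^{2} \cdot 3 = 3 Q^{2}$)
$\left(-13 + D\right) q{\left(-3,a{\left(1 \right)} \right)} = \left(-13 - 38\right) 3 \left(1^{3}\right)^{2} = - 51 \cdot 3 \cdot 1^{2} = - 51 \cdot 3 \cdot 1 = \left(-51\right) 3 = -153$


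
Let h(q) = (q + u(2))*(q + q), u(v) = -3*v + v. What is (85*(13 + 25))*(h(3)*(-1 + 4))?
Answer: -58140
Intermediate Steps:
u(v) = -2*v
h(q) = 2*q*(-4 + q) (h(q) = (q - 2*2)*(q + q) = (q - 4)*(2*q) = (-4 + q)*(2*q) = 2*q*(-4 + q))
(85*(13 + 25))*(h(3)*(-1 + 4)) = (85*(13 + 25))*((2*3*(-4 + 3))*(-1 + 4)) = (85*38)*((2*3*(-1))*3) = 3230*(-6*3) = 3230*(-18) = -58140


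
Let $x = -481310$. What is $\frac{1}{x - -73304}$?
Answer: $- \frac{1}{408006} \approx -2.4509 \cdot 10^{-6}$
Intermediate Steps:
$\frac{1}{x - -73304} = \frac{1}{-481310 - -73304} = \frac{1}{-481310 + 73304} = \frac{1}{-408006} = - \frac{1}{408006}$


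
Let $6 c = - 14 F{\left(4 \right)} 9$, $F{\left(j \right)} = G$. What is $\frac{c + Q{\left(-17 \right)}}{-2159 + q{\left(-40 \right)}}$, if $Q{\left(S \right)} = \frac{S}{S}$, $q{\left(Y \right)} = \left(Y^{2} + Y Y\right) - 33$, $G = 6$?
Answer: $- \frac{125}{1008} \approx -0.12401$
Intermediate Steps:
$F{\left(j \right)} = 6$
$c = -126$ ($c = \frac{\left(-14\right) 6 \cdot 9}{6} = \frac{\left(-84\right) 9}{6} = \frac{1}{6} \left(-756\right) = -126$)
$q{\left(Y \right)} = -33 + 2 Y^{2}$ ($q{\left(Y \right)} = \left(Y^{2} + Y^{2}\right) - 33 = 2 Y^{2} - 33 = -33 + 2 Y^{2}$)
$Q{\left(S \right)} = 1$
$\frac{c + Q{\left(-17 \right)}}{-2159 + q{\left(-40 \right)}} = \frac{-126 + 1}{-2159 - \left(33 - 2 \left(-40\right)^{2}\right)} = - \frac{125}{-2159 + \left(-33 + 2 \cdot 1600\right)} = - \frac{125}{-2159 + \left(-33 + 3200\right)} = - \frac{125}{-2159 + 3167} = - \frac{125}{1008}$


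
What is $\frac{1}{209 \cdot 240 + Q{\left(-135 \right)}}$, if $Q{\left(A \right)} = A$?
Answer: $\frac{1}{50025} \approx 1.999 \cdot 10^{-5}$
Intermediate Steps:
$\frac{1}{209 \cdot 240 + Q{\left(-135 \right)}} = \frac{1}{209 \cdot 240 - 135} = \frac{1}{50160 - 135} = \frac{1}{50025}$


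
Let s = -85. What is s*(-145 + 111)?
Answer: 2890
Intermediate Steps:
s*(-145 + 111) = -85*(-145 + 111) = -85*(-34) = 2890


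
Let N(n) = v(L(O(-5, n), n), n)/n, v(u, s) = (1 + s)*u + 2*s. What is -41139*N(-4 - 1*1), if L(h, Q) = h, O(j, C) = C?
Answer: 82278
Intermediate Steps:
v(u, s) = 2*s + u*(1 + s) (v(u, s) = u*(1 + s) + 2*s = 2*s + u*(1 + s))
N(n) = (n² + 3*n)/n (N(n) = (n + 2*n + n*n)/n = (n + 2*n + n²)/n = (n² + 3*n)/n)
-41139*N(-4 - 1*1) = -41139*(3 + (-4 - 1*1)) = -41139*(3 + (-4 - 1)) = -41139*(3 - 5) = -41139*(-2) = 82278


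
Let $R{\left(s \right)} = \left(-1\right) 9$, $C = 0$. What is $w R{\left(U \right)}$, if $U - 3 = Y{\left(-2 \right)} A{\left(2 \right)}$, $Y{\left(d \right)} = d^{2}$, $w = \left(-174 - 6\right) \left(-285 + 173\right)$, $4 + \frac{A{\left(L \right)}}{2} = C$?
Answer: $-181440$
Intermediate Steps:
$A{\left(L \right)} = -8$ ($A{\left(L \right)} = -8 + 2 \cdot 0 = -8 + 0 = -8$)
$w = 20160$ ($w = \left(-180\right) \left(-112\right) = 20160$)
$U = -29$ ($U = 3 + \left(-2\right)^{2} \left(-8\right) = 3 + 4 \left(-8\right) = 3 - 32 = -29$)
$R{\left(s \right)} = -9$
$w R{\left(U \right)} = 20160 \left(-9\right) = -181440$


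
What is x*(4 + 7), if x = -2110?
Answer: -23210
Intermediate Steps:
x*(4 + 7) = -2110*(4 + 7) = -2110*11 = -23210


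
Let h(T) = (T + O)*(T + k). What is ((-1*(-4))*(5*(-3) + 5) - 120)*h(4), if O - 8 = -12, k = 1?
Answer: 0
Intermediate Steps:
O = -4 (O = 8 - 12 = -4)
h(T) = (1 + T)*(-4 + T) (h(T) = (T - 4)*(T + 1) = (-4 + T)*(1 + T) = (1 + T)*(-4 + T))
((-1*(-4))*(5*(-3) + 5) - 120)*h(4) = ((-1*(-4))*(5*(-3) + 5) - 120)*(-4 + 4² - 3*4) = (4*(-15 + 5) - 120)*(-4 + 16 - 12) = (4*(-10) - 120)*0 = (-40 - 120)*0 = -160*0 = 0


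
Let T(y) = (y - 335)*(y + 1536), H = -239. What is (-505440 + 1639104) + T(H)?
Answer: 389186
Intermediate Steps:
T(y) = (-335 + y)*(1536 + y)
(-505440 + 1639104) + T(H) = (-505440 + 1639104) + (-514560 + (-239)**2 + 1201*(-239)) = 1133664 + (-514560 + 57121 - 287039) = 1133664 - 744478 = 389186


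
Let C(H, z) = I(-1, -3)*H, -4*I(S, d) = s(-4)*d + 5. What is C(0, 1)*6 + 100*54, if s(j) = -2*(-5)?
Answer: 5400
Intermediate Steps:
s(j) = 10
I(S, d) = -5/4 - 5*d/2 (I(S, d) = -(10*d + 5)/4 = -(5 + 10*d)/4 = -5/4 - 5*d/2)
C(H, z) = 25*H/4 (C(H, z) = (-5/4 - 5/2*(-3))*H = (-5/4 + 15/2)*H = 25*H/4)
C(0, 1)*6 + 100*54 = ((25/4)*0)*6 + 100*54 = 0*6 + 5400 = 0 + 5400 = 5400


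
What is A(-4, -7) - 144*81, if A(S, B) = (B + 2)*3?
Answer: -11679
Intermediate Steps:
A(S, B) = 6 + 3*B (A(S, B) = (2 + B)*3 = 6 + 3*B)
A(-4, -7) - 144*81 = (6 + 3*(-7)) - 144*81 = (6 - 21) - 11664 = -15 - 11664 = -11679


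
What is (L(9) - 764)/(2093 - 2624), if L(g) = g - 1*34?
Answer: 263/177 ≈ 1.4859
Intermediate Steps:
L(g) = -34 + g (L(g) = g - 34 = -34 + g)
(L(9) - 764)/(2093 - 2624) = ((-34 + 9) - 764)/(2093 - 2624) = (-25 - 764)/(-531) = -789*(-1/531) = 263/177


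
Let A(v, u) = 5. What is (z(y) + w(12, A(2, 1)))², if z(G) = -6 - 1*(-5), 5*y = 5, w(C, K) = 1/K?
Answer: 16/25 ≈ 0.64000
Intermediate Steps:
y = 1 (y = (⅕)*5 = 1)
z(G) = -1 (z(G) = -6 + 5 = -1)
(z(y) + w(12, A(2, 1)))² = (-1 + 1/5)² = (-1 + ⅕)² = (-⅘)² = 16/25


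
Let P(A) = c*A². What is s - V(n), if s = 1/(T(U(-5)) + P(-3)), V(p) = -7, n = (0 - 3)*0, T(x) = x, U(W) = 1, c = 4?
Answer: 260/37 ≈ 7.0270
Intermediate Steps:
n = 0 (n = -3*0 = 0)
P(A) = 4*A²
s = 1/37 (s = 1/(1 + 4*(-3)²) = 1/(1 + 4*9) = 1/(1 + 36) = 1/37 ≈ 0.027027)
s - V(n) = 1/37 - 1*(-7) = 1/37 + 7 = 260/37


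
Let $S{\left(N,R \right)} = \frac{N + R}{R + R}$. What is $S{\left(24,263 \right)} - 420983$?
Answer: $- \frac{221436771}{526} \approx -4.2098 \cdot 10^{5}$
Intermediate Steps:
$S{\left(N,R \right)} = \frac{N + R}{2 R}$
$S{\left(24,263 \right)} - 420983 = \frac{24 + 263}{2 \cdot 263} - 420983 = \frac{1}{2} \cdot \frac{1}{263} \cdot 287 - 420983 = \frac{287}{526} - 420983 = - \frac{221436771}{526}$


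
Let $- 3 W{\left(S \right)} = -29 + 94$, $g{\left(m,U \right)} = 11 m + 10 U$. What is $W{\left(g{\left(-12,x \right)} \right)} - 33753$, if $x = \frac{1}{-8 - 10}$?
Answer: $- \frac{101324}{3} \approx -33775.0$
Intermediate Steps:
$x = - \frac{1}{18}$ ($x = \frac{1}{-18} = - \frac{1}{18} \approx -0.055556$)
$g{\left(m,U \right)} = 10 U + 11 m$
$W{\left(S \right)} = - \frac{65}{3}$ ($W{\left(S \right)} = - \frac{-29 + 94}{3} = \left(- \frac{1}{3}\right) 65 = - \frac{65}{3}$)
$W{\left(g{\left(-12,x \right)} \right)} - 33753 = - \frac{65}{3} - 33753 = - \frac{101324}{3}$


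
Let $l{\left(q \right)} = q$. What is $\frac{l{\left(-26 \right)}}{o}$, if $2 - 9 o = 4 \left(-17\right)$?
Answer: $- \frac{117}{35} \approx -3.3429$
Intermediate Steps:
$o = \frac{70}{9}$ ($o = \frac{2}{9} - \frac{4 \left(-17\right)}{9} = \frac{2}{9} - - \frac{68}{9} = \frac{2}{9} + \frac{68}{9} = \frac{70}{9} \approx 7.7778$)
$\frac{l{\left(-26 \right)}}{o} = - \frac{26}{\frac{70}{9}} = \left(-26\right) \frac{9}{70} = - \frac{117}{35}$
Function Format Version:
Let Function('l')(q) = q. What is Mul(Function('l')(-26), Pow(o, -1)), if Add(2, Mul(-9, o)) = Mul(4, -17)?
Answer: Rational(-117, 35) ≈ -3.3429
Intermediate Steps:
o = Rational(70, 9) (o = Add(Rational(2, 9), Mul(Rational(-1, 9), Mul(4, -17))) = Add(Rational(2, 9), Mul(Rational(-1, 9), -68)) = Add(Rational(2, 9), Rational(68, 9)) = Rational(70, 9) ≈ 7.7778)
Mul(Function('l')(-26), Pow(o, -1)) = Mul(-26, Pow(Rational(70, 9), -1)) = Mul(-26, Rational(9, 70)) = Rational(-117, 35)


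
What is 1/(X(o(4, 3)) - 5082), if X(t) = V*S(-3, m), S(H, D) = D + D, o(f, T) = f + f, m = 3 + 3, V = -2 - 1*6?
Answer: -1/5178 ≈ -0.00019312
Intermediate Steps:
V = -8 (V = -2 - 6 = -8)
m = 6
o(f, T) = 2*f
S(H, D) = 2*D
X(t) = -96 (X(t) = -16*6 = -8*12 = -96)
1/(X(o(4, 3)) - 5082) = 1/(-96 - 5082) = 1/(-5178) = -1/5178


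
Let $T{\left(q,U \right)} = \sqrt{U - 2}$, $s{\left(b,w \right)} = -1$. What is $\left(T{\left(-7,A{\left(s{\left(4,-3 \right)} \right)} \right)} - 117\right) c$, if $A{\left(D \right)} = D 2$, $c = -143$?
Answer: $16731 - 286 i \approx 16731.0 - 286.0 i$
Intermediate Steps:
$A{\left(D \right)} = 2 D$
$T{\left(q,U \right)} = \sqrt{-2 + U}$
$\left(T{\left(-7,A{\left(s{\left(4,-3 \right)} \right)} \right)} - 117\right) c = \left(\sqrt{-2 + 2 \left(-1\right)} - 117\right) \left(-143\right) = \left(\sqrt{-2 - 2} - 117\right) \left(-143\right) = \left(\sqrt{-4} - 117\right) \left(-143\right) = \left(2 i - 117\right) \left(-143\right) = \left(-117 + 2 i\right) \left(-143\right) = 16731 - 286 i$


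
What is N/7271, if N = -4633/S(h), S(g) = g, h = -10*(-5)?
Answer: -4633/363550 ≈ -0.012744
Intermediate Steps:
h = 50
N = -4633/50 ≈ -92.660
N/7271 = -4633/50/7271 = -4633/50*1/7271 = -4633/363550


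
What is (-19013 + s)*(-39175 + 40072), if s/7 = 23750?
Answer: 132071589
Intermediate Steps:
s = 166250 (s = 7*23750 = 166250)
(-19013 + s)*(-39175 + 40072) = (-19013 + 166250)*(-39175 + 40072) = 147237*897 = 132071589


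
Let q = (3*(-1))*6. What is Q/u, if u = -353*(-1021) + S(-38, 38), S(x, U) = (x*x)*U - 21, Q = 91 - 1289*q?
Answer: 23293/415264 ≈ 0.056092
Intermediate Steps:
q = -18 (q = -3*6 = -18)
Q = 23293 (Q = 91 - 1289*(-18) = 91 + 23202 = 23293)
S(x, U) = -21 + U*x**2 (S(x, U) = x**2*U - 21 = U*x**2 - 21 = -21 + U*x**2)
u = 415264 (u = -353*(-1021) + (-21 + 38*(-38)**2) = 360413 + (-21 + 38*1444) = 360413 + (-21 + 54872) = 360413 + 54851 = 415264)
Q/u = 23293/415264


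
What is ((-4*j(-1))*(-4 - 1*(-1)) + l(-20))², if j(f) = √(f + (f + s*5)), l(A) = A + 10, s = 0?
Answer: -188 - 240*I*√2 ≈ -188.0 - 339.41*I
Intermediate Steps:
l(A) = 10 + A
j(f) = √2*√f (j(f) = √(f + (f + 0*5)) = √(f + (f + 0)) = √(f + f) = √(2*f) = √2*√f)
((-4*j(-1))*(-4 - 1*(-1)) + l(-20))² = ((-4*√2*√(-1))*(-4 - 1*(-1)) + (10 - 20))² = ((-4*√2*I)*(-4 + 1) - 10)² = (-4*I*√2*(-3) - 10)² = (12*I*√2 - 10)² = (-10 + 12*I*√2)²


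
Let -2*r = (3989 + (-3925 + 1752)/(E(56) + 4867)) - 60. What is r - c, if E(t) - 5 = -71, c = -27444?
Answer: 122328166/4801 ≈ 25480.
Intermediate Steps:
E(t) = -66 (E(t) = 5 - 71 = -66)
r = -9430478/4801 (r = -((3989 + (-3925 + 1752)/(-66 + 4867)) - 60)/2 = -((3989 - 2173/4801) - 60)/2 = -(19149016/4801 - 60)/2 = -1/2*18860956/4801 = -9430478/4801 ≈ -1964.3)
r - c = -9430478/4801 - 1*(-27444) = -9430478/4801 + 27444 = 122328166/4801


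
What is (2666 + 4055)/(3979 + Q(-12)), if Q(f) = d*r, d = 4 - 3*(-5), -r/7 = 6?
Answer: 6721/3181 ≈ 2.1129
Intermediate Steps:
r = -42 (r = -7*6 = -42)
d = 19 (d = 4 + 15 = 19)
Q(f) = -798 (Q(f) = 19*(-42) = -798)
(2666 + 4055)/(3979 + Q(-12)) = (2666 + 4055)/(3979 - 798) = 6721/3181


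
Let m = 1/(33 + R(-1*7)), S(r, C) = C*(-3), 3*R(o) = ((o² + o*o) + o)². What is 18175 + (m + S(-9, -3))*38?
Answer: 77586287/4190 ≈ 18517.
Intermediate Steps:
R(o) = (o + 2*o²)²/3 (R(o) = ((o² + o*o) + o)²/3 = ((o² + o²) + o)²/3 = (2*o² + o)²/3 = (o + 2*o²)²/3)
S(r, C) = -3*C
m = 3/8380 (m = 1/(33 + (-1*7)²*(1 + 2*(-1*7))²/3) = 1/(33 + (⅓)*(-7)²*(1 + 2*(-7))²) = 1/(33 + (⅓)*49*(1 - 14)²) = 1/(33 + (⅓)*49*(-13)²) = 1/(33 + (⅓)*49*169) = 1/(33 + 8281/3) = 1/(8380/3) = 3/8380 ≈ 0.00035800)
18175 + (m + S(-9, -3))*38 = 18175 + (3/8380 - 3*(-3))*38 = 18175 + (3/8380 + 9)*38 = 18175 + (75423/8380)*38 = 18175 + 1433037/4190 = 77586287/4190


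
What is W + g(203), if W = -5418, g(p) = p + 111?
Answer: -5104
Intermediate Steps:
g(p) = 111 + p
W + g(203) = -5418 + (111 + 203) = -5418 + 314 = -5104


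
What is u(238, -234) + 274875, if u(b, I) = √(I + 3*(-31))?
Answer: 274875 + I*√327 ≈ 2.7488e+5 + 18.083*I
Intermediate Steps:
u(b, I) = √(-93 + I) (u(b, I) = √(I - 93) = √(-93 + I))
u(238, -234) + 274875 = √(-93 - 234) + 274875 = √(-327) + 274875 = I*√327 + 274875 = 274875 + I*√327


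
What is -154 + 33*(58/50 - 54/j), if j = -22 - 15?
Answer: -62491/925 ≈ -67.558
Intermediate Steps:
j = -37
-154 + 33*(58/50 - 54/j) = -154 + 33*(58/50 - 54/(-37)) = -154 + 33*(58*(1/50) - 54*(-1/37)) = -154 + 33*(29/25 + 54/37) = -154 + 33*(2423/925) = -154 + 79959/925 = -62491/925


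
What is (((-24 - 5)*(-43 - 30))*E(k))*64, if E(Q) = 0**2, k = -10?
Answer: 0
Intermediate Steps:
E(Q) = 0
(((-24 - 5)*(-43 - 30))*E(k))*64 = (((-24 - 5)*(-43 - 30))*0)*64 = (-29*(-73)*0)*64 = (2117*0)*64 = 0*64 = 0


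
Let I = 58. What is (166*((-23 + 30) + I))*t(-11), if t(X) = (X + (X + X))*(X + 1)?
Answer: 3560700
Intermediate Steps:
t(X) = 3*X*(1 + X) (t(X) = (X + 2*X)*(1 + X) = (3*X)*(1 + X) = 3*X*(1 + X))
(166*((-23 + 30) + I))*t(-11) = (166*((-23 + 30) + 58))*(3*(-11)*(1 - 11)) = (166*(7 + 58))*(3*(-11)*(-10)) = (166*65)*330 = 10790*330 = 3560700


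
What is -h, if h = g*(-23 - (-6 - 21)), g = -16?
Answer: 64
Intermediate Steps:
h = -64 (h = -16*(-23 - (-6 - 21)) = -16*(-23 - 1*(-27)) = -16*(-23 + 27) = -16*4 = -64)
-h = -1*(-64) = 64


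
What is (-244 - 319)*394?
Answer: -221822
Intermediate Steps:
(-244 - 319)*394 = -563*394 = -221822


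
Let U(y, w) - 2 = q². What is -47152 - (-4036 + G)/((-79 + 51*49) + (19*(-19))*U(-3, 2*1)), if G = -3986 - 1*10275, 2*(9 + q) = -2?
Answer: -1622141401/34402 ≈ -47153.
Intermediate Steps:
q = -10 (q = -9 + (½)*(-2) = -9 - 1 = -10)
G = -14261 (G = -3986 - 10275 = -14261)
U(y, w) = 102 (U(y, w) = 2 + (-10)² = 2 + 100 = 102)
-47152 - (-4036 + G)/((-79 + 51*49) + (19*(-19))*U(-3, 2*1)) = -47152 - (-4036 - 14261)/((-79 + 51*49) + (19*(-19))*102) = -47152 - (-18297)/((-79 + 2499) - 361*102) = -47152 - (-18297)/(2420 - 36822) = -47152 - (-18297)/(-34402) = -47152 - (-18297)*(-1)/34402 = -47152 - 1*18297/34402 = -47152 - 18297/34402 = -1622141401/34402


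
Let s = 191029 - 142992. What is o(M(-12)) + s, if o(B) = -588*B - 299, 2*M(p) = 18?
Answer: 42446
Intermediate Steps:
M(p) = 9 (M(p) = (½)*18 = 9)
o(B) = -299 - 588*B
s = 48037
o(M(-12)) + s = (-299 - 588*9) + 48037 = (-299 - 5292) + 48037 = -5591 + 48037 = 42446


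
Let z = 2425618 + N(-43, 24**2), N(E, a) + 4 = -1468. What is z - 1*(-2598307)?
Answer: 5022453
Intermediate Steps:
N(E, a) = -1472 (N(E, a) = -4 - 1468 = -1472)
z = 2424146 (z = 2425618 - 1472 = 2424146)
z - 1*(-2598307) = 2424146 - 1*(-2598307) = 2424146 + 2598307 = 5022453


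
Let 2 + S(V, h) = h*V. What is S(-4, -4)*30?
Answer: 420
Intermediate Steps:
S(V, h) = -2 + V*h (S(V, h) = -2 + h*V = -2 + V*h)
S(-4, -4)*30 = (-2 - 4*(-4))*30 = (-2 + 16)*30 = 14*30 = 420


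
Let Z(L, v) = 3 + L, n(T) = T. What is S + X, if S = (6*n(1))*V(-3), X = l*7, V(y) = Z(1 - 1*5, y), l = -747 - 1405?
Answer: -15070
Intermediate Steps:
l = -2152
V(y) = -1 (V(y) = 3 + (1 - 1*5) = 3 + (1 - 5) = 3 - 4 = -1)
X = -15064 (X = -2152*7 = -15064)
S = -6 (S = (6*1)*(-1) = 6*(-1) = -6)
S + X = -6 - 15064 = -15070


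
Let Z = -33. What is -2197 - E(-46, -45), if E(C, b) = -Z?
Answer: -2230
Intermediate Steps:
E(C, b) = 33 (E(C, b) = -1*(-33) = 33)
-2197 - E(-46, -45) = -2197 - 1*33 = -2197 - 33 = -2230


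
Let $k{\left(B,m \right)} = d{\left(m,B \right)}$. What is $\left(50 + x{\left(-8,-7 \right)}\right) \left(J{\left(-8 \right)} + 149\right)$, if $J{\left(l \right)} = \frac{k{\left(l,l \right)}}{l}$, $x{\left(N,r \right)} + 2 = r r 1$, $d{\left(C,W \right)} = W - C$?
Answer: $14453$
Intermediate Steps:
$k{\left(B,m \right)} = B - m$
$x{\left(N,r \right)} = -2 + r^{2}$ ($x{\left(N,r \right)} = -2 + r r 1 = -2 + r^{2} \cdot 1 = -2 + r^{2}$)
$J{\left(l \right)} = 0$ ($J{\left(l \right)} = \frac{l - l}{l} = \frac{0}{l} = 0$)
$\left(50 + x{\left(-8,-7 \right)}\right) \left(J{\left(-8 \right)} + 149\right) = \left(50 - \left(2 - \left(-7\right)^{2}\right)\right) \left(0 + 149\right) = \left(50 + \left(-2 + 49\right)\right) 149 = \left(50 + 47\right) 149 = 97 \cdot 149 = 14453$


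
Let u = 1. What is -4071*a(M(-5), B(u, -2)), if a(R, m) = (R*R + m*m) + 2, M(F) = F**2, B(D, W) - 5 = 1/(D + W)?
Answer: -2617653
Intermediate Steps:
B(D, W) = 5 + 1/(D + W)
a(R, m) = 2 + R**2 + m**2 (a(R, m) = (R**2 + m**2) + 2 = 2 + R**2 + m**2)
-4071*a(M(-5), B(u, -2)) = -4071*(2 + ((-5)**2)**2 + ((1 + 5*1 + 5*(-2))/(1 - 2))**2) = -4071*(2 + 25**2 + ((1 + 5 - 10)/(-1))**2) = -4071*(2 + 625 + (-1*(-4))**2) = -4071*(2 + 625 + 4**2) = -4071*(2 + 625 + 16) = -4071*643 = -2617653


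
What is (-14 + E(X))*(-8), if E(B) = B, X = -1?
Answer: 120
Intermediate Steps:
(-14 + E(X))*(-8) = (-14 - 1)*(-8) = -15*(-8) = 120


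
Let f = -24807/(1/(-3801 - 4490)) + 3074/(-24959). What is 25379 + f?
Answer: 5134071688070/24959 ≈ 2.0570e+8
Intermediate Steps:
f = 5133438253609/24959 (f = -24807/(1/(-8291)) + 3074*(-1/24959) = -24807/(-1/8291) - 3074/24959 = -24807*(-8291) - 3074/24959 = 205674837 - 3074/24959 = 5133438253609/24959 ≈ 2.0567e+8)
25379 + f = 25379 + 5133438253609/24959 = 5134071688070/24959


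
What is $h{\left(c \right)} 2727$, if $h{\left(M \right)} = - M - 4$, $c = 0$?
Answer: $-10908$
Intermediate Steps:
$h{\left(M \right)} = -4 - M$
$h{\left(c \right)} 2727 = \left(-4 - 0\right) 2727 = \left(-4 + 0\right) 2727 = \left(-4\right) 2727 = -10908$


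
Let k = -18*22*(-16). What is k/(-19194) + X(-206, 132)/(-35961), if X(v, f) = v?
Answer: -37315822/115039239 ≈ -0.32437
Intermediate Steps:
k = 6336 (k = -396*(-16) = 6336)
k/(-19194) + X(-206, 132)/(-35961) = 6336/(-19194) - 206/(-35961) = 6336*(-1/19194) - 206*(-1/35961) = -1056/3199 + 206/35961 = -37315822/115039239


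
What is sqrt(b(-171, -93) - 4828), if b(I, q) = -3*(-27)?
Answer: I*sqrt(4747) ≈ 68.898*I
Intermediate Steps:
b(I, q) = 81
sqrt(b(-171, -93) - 4828) = sqrt(81 - 4828) = sqrt(-4747) = I*sqrt(4747)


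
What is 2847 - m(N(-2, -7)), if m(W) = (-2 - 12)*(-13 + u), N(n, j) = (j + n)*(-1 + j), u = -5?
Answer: 2595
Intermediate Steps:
N(n, j) = (-1 + j)*(j + n)
m(W) = 252 (m(W) = (-2 - 12)*(-13 - 5) = -14*(-18) = 252)
2847 - m(N(-2, -7)) = 2847 - 1*252 = 2847 - 252 = 2595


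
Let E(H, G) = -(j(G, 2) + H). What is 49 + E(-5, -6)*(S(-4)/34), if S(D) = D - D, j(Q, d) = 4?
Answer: 49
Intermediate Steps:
E(H, G) = -4 - H (E(H, G) = -(4 + H) = -4 - H)
S(D) = 0
49 + E(-5, -6)*(S(-4)/34) = 49 + (-4 - 1*(-5))*(0/34) = 49 + (-4 + 5)*(0*(1/34)) = 49 + 1*0 = 49 + 0 = 49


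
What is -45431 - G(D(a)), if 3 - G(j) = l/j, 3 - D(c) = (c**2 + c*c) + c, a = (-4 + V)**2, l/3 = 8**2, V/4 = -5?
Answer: -10057951814/221375 ≈ -45434.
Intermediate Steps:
V = -20 (V = 4*(-5) = -20)
l = 192 (l = 3*8**2 = 3*64 = 192)
a = 576 (a = (-4 - 20)**2 = (-24)**2 = 576)
D(c) = 3 - c - 2*c**2 (D(c) = 3 - ((c**2 + c*c) + c) = 3 - ((c**2 + c**2) + c) = 3 - (2*c**2 + c) = 3 - (c + 2*c**2) = 3 + (-c - 2*c**2) = 3 - c - 2*c**2)
G(j) = 3 - 192/j
-45431 - G(D(a)) = -45431 - (3 - 192/(3 - 1*576 - 2*576**2)) = -45431 - (3 - 192/(3 - 576 - 2*331776)) = -45431 - (3 - 192/(3 - 576 - 663552)) = -45431 - (3 - 192/(-664125)) = -45431 - (3 - 192*(-1/664125)) = -45431 - (3 + 64/221375) = -45431 - 1*664189/221375 = -45431 - 664189/221375 = -10057951814/221375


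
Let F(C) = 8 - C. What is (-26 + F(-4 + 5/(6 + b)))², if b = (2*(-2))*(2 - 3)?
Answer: 841/4 ≈ 210.25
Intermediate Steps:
b = 4 (b = -4*(-1) = 4)
(-26 + F(-4 + 5/(6 + b)))² = (-26 + (8 - (-4 + 5/(6 + 4))))² = (-26 + (8 - (-4 + 5/10)))² = (-26 + (8 - (-4 + 5*(⅒))))² = (-26 + (8 - (-4 + ½)))² = (-26 + (8 - 1*(-7/2)))² = (-26 + (8 + 7/2))² = (-26 + 23/2)² = (-29/2)² = 841/4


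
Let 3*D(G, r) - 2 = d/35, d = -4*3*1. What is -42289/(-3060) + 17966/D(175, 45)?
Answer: 2887464281/88740 ≈ 32538.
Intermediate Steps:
d = -12 (d = -12*1 = -12)
D(G, r) = 58/105 (D(G, r) = ⅔ + (-12/35)/3 = ⅔ + (-12*1/35)/3 = ⅔ + (⅓)*(-12/35) = ⅔ - 4/35 = 58/105)
-42289/(-3060) + 17966/D(175, 45) = -42289/(-3060) + 17966/(58/105) = -42289*(-1/3060) + 17966*(105/58) = 42289/3060 + 943215/29 = 2887464281/88740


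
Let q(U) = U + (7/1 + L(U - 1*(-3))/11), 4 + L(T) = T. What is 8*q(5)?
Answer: 1088/11 ≈ 98.909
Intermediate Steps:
L(T) = -4 + T
q(U) = 76/11 + 12*U/11 (q(U) = U + (7/1 + (-4 + (U - 1*(-3)))/11) = U + (7*1 + (-4 + (U + 3))*(1/11)) = U + (7 + (-4 + (3 + U))*(1/11)) = U + (7 + (-1 + U)*(1/11)) = U + (7 + (-1/11 + U/11)) = U + (76/11 + U/11) = 76/11 + 12*U/11)
8*q(5) = 8*(76/11 + (12/11)*5) = 8*(76/11 + 60/11) = 8*(136/11) = 1088/11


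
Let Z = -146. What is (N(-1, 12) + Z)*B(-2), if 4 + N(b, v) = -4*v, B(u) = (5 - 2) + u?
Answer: -198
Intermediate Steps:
B(u) = 3 + u
N(b, v) = -4 - 4*v
(N(-1, 12) + Z)*B(-2) = ((-4 - 4*12) - 146)*(3 - 2) = ((-4 - 48) - 146)*1 = (-52 - 146)*1 = -198*1 = -198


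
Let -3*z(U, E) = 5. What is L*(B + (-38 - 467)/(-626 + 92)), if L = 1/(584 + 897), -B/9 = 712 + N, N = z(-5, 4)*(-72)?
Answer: -3998087/790854 ≈ -5.0554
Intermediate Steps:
z(U, E) = -5/3 (z(U, E) = -⅓*5 = -5/3)
N = 120 (N = -5/3*(-72) = 120)
B = -7488 (B = -9*(712 + 120) = -9*832 = -7488)
L = 1/1481 ≈ 0.00067522
L*(B + (-38 - 467)/(-626 + 92)) = (-7488 + (-38 - 467)/(-626 + 92))/1481 = (-7488 - 505/(-534))/1481 = (-7488 - 505*(-1/534))/1481 = (-7488 + 505/534)/1481 = (1/1481)*(-3998087/534) = -3998087/790854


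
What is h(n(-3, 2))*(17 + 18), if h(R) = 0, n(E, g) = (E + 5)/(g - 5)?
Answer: 0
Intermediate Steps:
n(E, g) = (5 + E)/(-5 + g)
h(n(-3, 2))*(17 + 18) = 0*(17 + 18) = 0*35 = 0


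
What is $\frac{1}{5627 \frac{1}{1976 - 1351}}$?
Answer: $\frac{625}{5627} \approx 0.11107$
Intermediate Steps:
$\frac{1}{5627 \frac{1}{1976 - 1351}} = \frac{1}{5627 \cdot \frac{1}{625}} = \frac{1}{\frac{5627}{625}} = \frac{625}{5627}$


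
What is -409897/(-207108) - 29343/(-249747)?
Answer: 36149238701/17241533892 ≈ 2.0966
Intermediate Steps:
-409897/(-207108) - 29343/(-249747) = -409897*(-1/207108) - 29343*(-1/249747) = 409897/207108 + 9781/83249 = 36149238701/17241533892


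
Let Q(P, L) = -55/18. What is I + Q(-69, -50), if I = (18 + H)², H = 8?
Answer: 12113/18 ≈ 672.94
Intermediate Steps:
Q(P, L) = -55/18 (Q(P, L) = -55*1/18 = -55/18)
I = 676 (I = (18 + 8)² = 26² = 676)
I + Q(-69, -50) = 676 - 55/18 = 12113/18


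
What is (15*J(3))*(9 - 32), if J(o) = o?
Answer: -1035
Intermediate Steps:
(15*J(3))*(9 - 32) = (15*3)*(9 - 32) = 45*(-23) = -1035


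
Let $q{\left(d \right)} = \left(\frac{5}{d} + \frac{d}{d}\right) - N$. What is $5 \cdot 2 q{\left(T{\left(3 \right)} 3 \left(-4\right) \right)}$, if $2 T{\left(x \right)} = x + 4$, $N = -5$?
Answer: $\frac{1235}{21} \approx 58.81$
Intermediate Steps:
$T{\left(x \right)} = 2 + \frac{x}{2}$ ($T{\left(x \right)} = \frac{x + 4}{2} = \frac{4 + x}{2} = 2 + \frac{x}{2}$)
$q{\left(d \right)} = 6 + \frac{5}{d}$ ($q{\left(d \right)} = \left(\frac{5}{d} + \frac{d}{d}\right) - -5 = \left(\frac{5}{d} + 1\right) + 5 = \left(1 + \frac{5}{d}\right) + 5 = 6 + \frac{5}{d}$)
$5 \cdot 2 q{\left(T{\left(3 \right)} 3 \left(-4\right) \right)} = 5 \cdot 2 \left(6 + \frac{5}{\left(2 + \frac{1}{2} \cdot 3\right) 3 \left(-4\right)}\right) = 10 \left(6 + \frac{5}{\left(2 + \frac{3}{2}\right) 3 \left(-4\right)}\right) = 10 \left(6 + \frac{5}{\frac{7}{2} \cdot 3 \left(-4\right)}\right) = 10 \left(6 + \frac{5}{\frac{21}{2} \left(-4\right)}\right) = 10 \left(6 + \frac{5}{-42}\right) = 10 \left(6 + 5 \left(- \frac{1}{42}\right)\right) = 10 \left(6 - \frac{5}{42}\right) = 10 \cdot \frac{247}{42} = \frac{1235}{21}$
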